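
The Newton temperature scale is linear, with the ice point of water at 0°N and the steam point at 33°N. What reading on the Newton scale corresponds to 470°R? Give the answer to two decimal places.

First in Celsius: (470 - 491.67) × 5/9 = -12.0389°C.
Linearly onto the Newton scale: 0 + (-12.0389 / 100) × (33 - 0) = -3.97°N.

-3.97°N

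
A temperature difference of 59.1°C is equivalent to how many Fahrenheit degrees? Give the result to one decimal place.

Only the scale ratio 1.8 matters for a change in temperature.
59.1 × 1.8 = 106.4.

106.4°F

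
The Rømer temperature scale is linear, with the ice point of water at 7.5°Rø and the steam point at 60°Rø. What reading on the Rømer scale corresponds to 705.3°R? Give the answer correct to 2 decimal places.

First in Celsius: (705.3 - 491.67) × 5/9 = 118.6833°C.
Linearly onto the Rømer scale: 7.5 + (118.6833 / 100) × (60 - 7.5) = 69.81°Rø.

69.81°Rø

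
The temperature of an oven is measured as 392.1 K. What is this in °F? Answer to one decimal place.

246.1°F

In Celsius: 392.1 - 273.15 = 118.9500°C.
In Fahrenheit: 118.9500 × 1.8 + 32 = 246.1°F.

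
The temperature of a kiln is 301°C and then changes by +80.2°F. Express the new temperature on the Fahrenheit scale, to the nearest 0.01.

654.00°F

The 80.2°F change is an interval, so only the factor 5/9 applies: +80.2 × 5/9 = +44.5556°C.
Final Celsius temperature: 301.0000 + 44.5556 = 345.5556°C.
In Fahrenheit: 345.5556 × 1.8 + 32 = 654.00°F.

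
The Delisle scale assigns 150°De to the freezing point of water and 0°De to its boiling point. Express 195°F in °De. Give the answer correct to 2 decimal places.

First in Celsius: (195 - 32) × 5/9 = 90.5556°C.
Linearly onto the Delisle scale: 150 + (90.5556 / 100) × (0 - 150) = 14.17°De.

14.17°De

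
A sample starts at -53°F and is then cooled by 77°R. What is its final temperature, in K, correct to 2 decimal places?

Initial temperature in Celsius: (-53 - 32) × 5/9 = -47.2222°C.
The 77°R change is an interval, so only the factor 5/9 applies: -77 × 5/9 = -42.7778°C.
Final Celsius temperature: -47.2222 - 42.7778 = -90.0000°C.
In kelvin: -90.0000 + 273.15 = 183.15 K.

183.15 K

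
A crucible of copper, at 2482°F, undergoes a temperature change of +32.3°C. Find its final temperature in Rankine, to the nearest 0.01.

2999.81°R

Initial temperature in Celsius: (2482 - 32) × 5/9 = 1361.1111°C.
Final Celsius temperature: 1361.1111 + 32.3000 = 1393.4111°C.
In Rankine: 1393.4111 × 1.8 + 491.67 = 2999.81°R.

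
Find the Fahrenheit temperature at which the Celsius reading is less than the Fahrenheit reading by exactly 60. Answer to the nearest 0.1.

Let F be the Fahrenheit reading. The Celsius reading is C = 5/9·F - 17.7778.
Require C - F = -60: (-4/9)·F - 17.7778 = -60.
F = (-60 + 17.7778) / (-4/9) = 95.0.

95.0°F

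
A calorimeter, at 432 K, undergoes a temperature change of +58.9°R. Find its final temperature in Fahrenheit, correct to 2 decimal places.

376.83°F

Initial temperature in Celsius: 432 - 273.15 = 158.8500°C.
The 58.9°R change is an interval, so only the factor 5/9 applies: +58.9 × 5/9 = +32.7222°C.
Final Celsius temperature: 158.8500 + 32.7222 = 191.5722°C.
In Fahrenheit: 191.5722 × 1.8 + 32 = 376.83°F.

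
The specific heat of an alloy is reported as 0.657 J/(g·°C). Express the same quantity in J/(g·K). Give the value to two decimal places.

0.66 J/(g·K)

Since only a temperature interval is involved, the additive offset between the scales drops out.
A change of 1 K is a change of 1°C, so per K the value is 0.657 × 1 = 0.66.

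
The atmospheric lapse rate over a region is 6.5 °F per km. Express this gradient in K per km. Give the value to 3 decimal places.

3.611 K/km

Since only a temperature interval is involved, the additive offset between the scales drops out.
A change of 1°F is a change of 5/9 K, so 6.5 × 5/9 = 3.611.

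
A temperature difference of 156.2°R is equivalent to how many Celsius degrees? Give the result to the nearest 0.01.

86.78°C

An interval of 1°R corresponds to 5/9°C.
156.2 × 5/9 = 86.78.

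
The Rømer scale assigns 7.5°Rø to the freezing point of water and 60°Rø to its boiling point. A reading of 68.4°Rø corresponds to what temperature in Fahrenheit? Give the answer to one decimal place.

Linear interpolation between the fixed points: C = (68.4 - 7.5) × 100 / (60 - 7.5) = 116.0000°C.
Then 116.0000 × 1.8 + 32 = 240.8°F.

240.8°F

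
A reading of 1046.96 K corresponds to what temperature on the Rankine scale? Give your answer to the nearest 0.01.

In Celsius: 1046.96 - 273.15 = 773.8100°C.
In Rankine: 773.8100 × 1.8 + 491.67 = 1884.53°R.

1884.53°R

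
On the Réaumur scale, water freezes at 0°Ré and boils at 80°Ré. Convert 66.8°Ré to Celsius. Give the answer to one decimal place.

Linear interpolation between the fixed points: C = (66.8 - 0) × 100 / (80 - 0) = 83.5000°C.

83.5°C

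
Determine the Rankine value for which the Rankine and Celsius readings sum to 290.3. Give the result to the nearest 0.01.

362.22°R

Let R be the Rankine reading. The Celsius reading is C = 5/9·R - 273.15.
Require R + C = 290.3: (14/9)·R - 273.15 = 290.3.
R = (290.3 + 273.15) / (14/9) = 362.22.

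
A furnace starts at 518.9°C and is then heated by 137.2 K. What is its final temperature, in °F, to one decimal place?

The 137.2 K change is an interval; Kelvin and Celsius degrees are the same size, so ΔC = +137.2°C.
Final Celsius temperature: 518.9000 + 137.2000 = 656.1000°C.
In Fahrenheit: 656.1000 × 1.8 + 32 = 1213.0°F.

1213.0°F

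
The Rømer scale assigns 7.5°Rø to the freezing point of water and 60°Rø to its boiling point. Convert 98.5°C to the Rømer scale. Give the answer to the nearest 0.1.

Linearly onto the Rømer scale: 7.5 + (98.5000 / 100) × (60 - 7.5) = 59.2°Rø.

59.2°Rø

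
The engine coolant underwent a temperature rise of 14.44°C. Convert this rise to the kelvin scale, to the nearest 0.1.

14.4 K

Celsius and kelvin degrees are the same size, so the interval is unchanged: 14.4.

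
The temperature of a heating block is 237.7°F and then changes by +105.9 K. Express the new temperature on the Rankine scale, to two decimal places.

Initial temperature in Celsius: (237.7 - 32) × 5/9 = 114.2778°C.
The 105.9 K change is an interval; Kelvin and Celsius degrees are the same size, so ΔC = +105.9°C.
Final Celsius temperature: 114.2778 + 105.9000 = 220.1778°C.
In Rankine: 220.1778 × 1.8 + 491.67 = 887.99°R.

887.99°R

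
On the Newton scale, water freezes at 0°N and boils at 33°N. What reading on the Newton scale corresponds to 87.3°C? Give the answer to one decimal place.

28.8°N

Linearly onto the Newton scale: 0 + (87.3000 / 100) × (33 - 0) = 28.8°N.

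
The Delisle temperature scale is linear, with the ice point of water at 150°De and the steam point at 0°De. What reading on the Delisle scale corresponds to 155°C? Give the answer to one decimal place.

-82.5°De

Linearly onto the Delisle scale: 150 + (155.0000 / 100) × (0 - 150) = -82.5°De.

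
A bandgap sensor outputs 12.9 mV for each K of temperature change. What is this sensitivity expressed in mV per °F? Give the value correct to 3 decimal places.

7.167 mV per °F

The quantity depends on a temperature interval, so only the ratio of degree sizes applies; the offset between the scales is irrelevant.
A change of 1°F is a change of 5/9 K, so per °F the value is 12.9 × 5/9 = 7.167.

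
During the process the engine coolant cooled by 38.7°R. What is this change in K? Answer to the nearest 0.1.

For a temperature interval the offset drops out; only the factor 5/9 applies.
38.7 × 5/9 = 21.5.

21.5 K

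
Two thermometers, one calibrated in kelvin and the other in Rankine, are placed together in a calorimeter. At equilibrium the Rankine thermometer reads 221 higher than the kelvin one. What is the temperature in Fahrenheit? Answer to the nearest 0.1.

Let x be the kelvin reading; then the Rankine reading is 1.8·x.
(1.8·x) - x = 221  ⇒  (0.8)·x = 221  ⇒  x = 276.2500 K.
In Celsius: 276.25 - 273.15 = 3.1000°C.
In Fahrenheit: 3.1000 × 1.8 + 32 = 37.6°F.

37.6°F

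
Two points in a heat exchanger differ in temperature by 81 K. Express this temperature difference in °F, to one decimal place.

Only the scale ratio 1.8 matters for a change in temperature.
81 × 1.8 = 145.8.

145.8°F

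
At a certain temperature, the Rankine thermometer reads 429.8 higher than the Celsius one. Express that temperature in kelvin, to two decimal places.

195.81 K

Let x be the Celsius reading; then the Rankine reading is 1.8·x + 491.67.
(1.8·x + 491.67) - x = 429.8  ⇒  (0.8)·x = -61.87  ⇒  x = -77.3375°C.
In kelvin: -77.3375 + 273.15 = 195.81 K.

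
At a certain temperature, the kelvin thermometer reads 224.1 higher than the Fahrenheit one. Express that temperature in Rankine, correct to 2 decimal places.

Let x be the Fahrenheit reading; then the kelvin reading is 5/9·x + 255.372.
(5/9·x + 255.372) - x = 224.1  ⇒  (-4/9)·x = -31.2722  ⇒  x = 70.3625°F.
In Celsius: (70.3625 - 32) × 5/9 = 21.3125°C.
In Rankine: 21.3125 × 1.8 + 491.67 = 530.03°R.

530.03°R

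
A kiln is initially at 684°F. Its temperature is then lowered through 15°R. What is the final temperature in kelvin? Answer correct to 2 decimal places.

627.04 K

Initial temperature in Celsius: (684 - 32) × 5/9 = 362.2222°C.
The 15°R change is an interval, so only the factor 5/9 applies: -15 × 5/9 = -8.3333°C.
Final Celsius temperature: 362.2222 - 8.3333 = 353.8889°C.
In kelvin: 353.8889 + 273.15 = 627.04 K.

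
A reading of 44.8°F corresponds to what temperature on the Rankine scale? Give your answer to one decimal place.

In Celsius: (44.8 - 32) × 5/9 = 7.1111°C.
In Rankine: 7.1111 × 1.8 + 491.67 = 504.5°R.

504.5°R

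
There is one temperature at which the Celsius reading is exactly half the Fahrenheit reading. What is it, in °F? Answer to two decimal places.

320.00°F

Let F be the Fahrenheit reading. The Celsius reading is C = 5/9·F - 17.7778.
Require C = 0.5·F: 5/9·F - 17.7778 = 0.5·F.
(1/18)·F = 17.7778  ⇒  F = 320.00.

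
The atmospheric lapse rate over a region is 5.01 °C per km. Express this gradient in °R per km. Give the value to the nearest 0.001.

9.018 °R/km

The quantity depends on a temperature interval, so only the ratio of degree sizes applies; the offset between the scales is irrelevant.
A change of 1°C is a change of 1.8°R, so 5.01 × 1.8 = 9.018.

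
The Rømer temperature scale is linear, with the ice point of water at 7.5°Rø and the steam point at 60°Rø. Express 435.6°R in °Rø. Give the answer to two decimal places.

First in Celsius: (435.6 - 491.67) × 5/9 = -31.1500°C.
Linearly onto the Rømer scale: 7.5 + (-31.1500 / 100) × (60 - 7.5) = -8.85°Rø.

-8.85°Rø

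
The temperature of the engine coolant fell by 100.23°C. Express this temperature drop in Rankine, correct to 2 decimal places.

An interval of 1°C corresponds to 1.8°R.
100.23 × 1.8 = 180.41.

180.41°R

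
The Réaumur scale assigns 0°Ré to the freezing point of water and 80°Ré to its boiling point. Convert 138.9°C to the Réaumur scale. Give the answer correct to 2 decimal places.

111.12°Ré

Linearly onto the Réaumur scale: 0 + (138.9000 / 100) × (80 - 0) = 111.12°Ré.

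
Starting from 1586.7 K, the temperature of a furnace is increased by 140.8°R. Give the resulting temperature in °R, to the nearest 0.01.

Initial temperature in Celsius: 1586.7 - 273.15 = 1313.5500°C.
The 140.8°R change is an interval, so only the factor 5/9 applies: +140.8 × 5/9 = +78.2222°C.
Final Celsius temperature: 1313.5500 + 78.2222 = 1391.7722°C.
In Rankine: 1391.7722 × 1.8 + 491.67 = 2996.86°R.

2996.86°R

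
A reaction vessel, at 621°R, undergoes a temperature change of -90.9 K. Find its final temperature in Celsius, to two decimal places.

Initial temperature in Celsius: (621 - 491.67) × 5/9 = 71.8500°C.
The 90.9 K change is an interval; Kelvin and Celsius degrees are the same size, so ΔC = -90.9°C.
Final Celsius temperature: 71.8500 - 90.9000 = -19.0500°C.

-19.05°C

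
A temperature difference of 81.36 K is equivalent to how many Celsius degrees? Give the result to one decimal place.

81.4°C

Kelvin and Celsius degrees are the same size, so the interval is unchanged: 81.4.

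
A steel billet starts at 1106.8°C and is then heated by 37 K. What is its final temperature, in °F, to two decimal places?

The 37 K change is an interval; Kelvin and Celsius degrees are the same size, so ΔC = +37°C.
Final Celsius temperature: 1106.8000 + 37.0000 = 1143.8000°C.
In Fahrenheit: 1143.8000 × 1.8 + 32 = 2090.84°F.

2090.84°F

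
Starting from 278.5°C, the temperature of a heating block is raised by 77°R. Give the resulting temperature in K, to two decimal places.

594.43 K

The 77°R change is an interval, so only the factor 5/9 applies: +77 × 5/9 = +42.7778°C.
Final Celsius temperature: 278.5000 + 42.7778 = 321.2778°C.
In kelvin: 321.2778 + 273.15 = 594.43 K.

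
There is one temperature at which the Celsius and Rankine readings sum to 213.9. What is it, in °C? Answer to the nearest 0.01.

Let C be the Celsius reading. The Rankine reading is R = 1.8·C + 491.67.
Require C + R = 213.9: (2.8)·C + 491.67 = 213.9.
C = (213.9 - 491.67) / (2.8) = -99.20.

-99.20°C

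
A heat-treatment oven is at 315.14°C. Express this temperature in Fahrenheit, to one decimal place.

599.3°F

In Fahrenheit: 315.1400 × 1.8 + 32 = 599.3°F.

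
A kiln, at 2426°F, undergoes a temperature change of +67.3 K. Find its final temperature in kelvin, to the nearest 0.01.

Initial temperature in Celsius: (2426 - 32) × 5/9 = 1330.0000°C.
The 67.3 K change is an interval; Kelvin and Celsius degrees are the same size, so ΔC = +67.3°C.
Final Celsius temperature: 1330.0000 + 67.3000 = 1397.3000°C.
In kelvin: 1397.3000 + 273.15 = 1670.45 K.

1670.45 K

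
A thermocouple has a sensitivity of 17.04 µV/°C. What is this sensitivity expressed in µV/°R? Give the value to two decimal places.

Since only a temperature interval is involved, the additive offset between the scales drops out.
A change of 1°R is a change of 5/9°C, so per °R the value is 17.04 × 5/9 = 9.47.

9.47 µV/°R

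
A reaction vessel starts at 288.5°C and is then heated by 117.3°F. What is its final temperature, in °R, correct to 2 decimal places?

1128.27°R

The 117.3°F change is an interval, so only the factor 5/9 applies: +117.3 × 5/9 = +65.1667°C.
Final Celsius temperature: 288.5000 + 65.1667 = 353.6667°C.
In Rankine: 353.6667 × 1.8 + 491.67 = 1128.27°R.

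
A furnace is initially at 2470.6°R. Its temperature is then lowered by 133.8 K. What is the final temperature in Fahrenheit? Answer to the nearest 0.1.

Initial temperature in Celsius: (2470.6 - 491.67) × 5/9 = 1099.4056°C.
The 133.8 K change is an interval; Kelvin and Celsius degrees are the same size, so ΔC = -133.8°C.
Final Celsius temperature: 1099.4056 - 133.8000 = 965.6056°C.
In Fahrenheit: 965.6056 × 1.8 + 32 = 1770.1°F.

1770.1°F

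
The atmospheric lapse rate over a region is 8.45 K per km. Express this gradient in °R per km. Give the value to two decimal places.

The quantity depends on a temperature interval, so only the ratio of degree sizes applies; the offset between the scales is irrelevant.
A change of 1 K is a change of 1.8°R, so 8.45 × 1.8 = 15.21.

15.21 °R/km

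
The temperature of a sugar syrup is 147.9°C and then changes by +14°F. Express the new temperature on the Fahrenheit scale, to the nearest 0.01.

The 14°F change is an interval, so only the factor 5/9 applies: +14 × 5/9 = +7.7778°C.
Final Celsius temperature: 147.9000 + 7.7778 = 155.6778°C.
In Fahrenheit: 155.6778 × 1.8 + 32 = 312.22°F.

312.22°F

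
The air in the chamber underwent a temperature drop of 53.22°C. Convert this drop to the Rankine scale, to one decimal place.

An interval of 1°C corresponds to 1.8°R.
53.22 × 1.8 = 95.8.

95.8°R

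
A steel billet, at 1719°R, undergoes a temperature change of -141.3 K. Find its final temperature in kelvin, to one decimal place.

813.7 K

Initial temperature in Celsius: (1719 - 491.67) × 5/9 = 681.8500°C.
The 141.3 K change is an interval; Kelvin and Celsius degrees are the same size, so ΔC = -141.3°C.
Final Celsius temperature: 681.8500 - 141.3000 = 540.5500°C.
In kelvin: 540.5500 + 273.15 = 813.7 K.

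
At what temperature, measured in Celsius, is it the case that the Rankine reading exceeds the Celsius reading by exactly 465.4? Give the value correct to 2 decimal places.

Let C be the Celsius reading. The Rankine reading is R = 1.8·C + 491.67.
Require R - C = 465.4: (0.8)·C + 491.67 = 465.4.
C = (465.4 - 491.67) / (0.8) = -32.84.

-32.84°C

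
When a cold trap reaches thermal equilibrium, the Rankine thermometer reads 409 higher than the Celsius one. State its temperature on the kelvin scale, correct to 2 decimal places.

169.81 K

Let x be the Celsius reading; then the Rankine reading is 1.8·x + 491.67.
(1.8·x + 491.67) - x = 409  ⇒  (0.8)·x = -82.67  ⇒  x = -103.3375°C.
In kelvin: -103.3375 + 273.15 = 169.81 K.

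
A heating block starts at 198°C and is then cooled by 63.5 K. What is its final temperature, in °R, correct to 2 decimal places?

The 63.5 K change is an interval; Kelvin and Celsius degrees are the same size, so ΔC = -63.5°C.
Final Celsius temperature: 198.0000 - 63.5000 = 134.5000°C.
In Rankine: 134.5000 × 1.8 + 491.67 = 733.77°R.

733.77°R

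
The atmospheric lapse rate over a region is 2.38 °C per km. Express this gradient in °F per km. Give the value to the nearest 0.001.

Since only a temperature interval is involved, the additive offset between the scales drops out.
A change of 1°C is a change of 1.8°F, so 2.38 × 1.8 = 4.284.

4.284 °F/km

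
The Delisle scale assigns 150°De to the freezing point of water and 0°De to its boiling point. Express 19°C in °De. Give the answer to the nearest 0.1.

121.5°De

Linearly onto the Delisle scale: 150 + (19.0000 / 100) × (0 - 150) = 121.5°De.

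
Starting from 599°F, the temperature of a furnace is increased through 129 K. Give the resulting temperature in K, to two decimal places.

717.15 K

Initial temperature in Celsius: (599 - 32) × 5/9 = 315.0000°C.
The 129 K change is an interval; Kelvin and Celsius degrees are the same size, so ΔC = +129°C.
Final Celsius temperature: 315.0000 + 129.0000 = 444.0000°C.
In kelvin: 444.0000 + 273.15 = 717.15 K.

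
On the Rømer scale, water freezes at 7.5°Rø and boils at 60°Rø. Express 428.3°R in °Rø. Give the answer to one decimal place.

-11.0°Rø

First in Celsius: (428.3 - 491.67) × 5/9 = -35.2056°C.
Linearly onto the Rømer scale: 7.5 + (-35.2056 / 100) × (60 - 7.5) = -11.0°Rø.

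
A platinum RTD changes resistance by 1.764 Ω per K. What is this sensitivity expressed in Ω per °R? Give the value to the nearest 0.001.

Since only a temperature interval is involved, the additive offset between the scales drops out.
A change of 1°R is a change of 5/9 K, so per °R the value is 1.764 × 5/9 = 0.980.

0.980 Ω per °R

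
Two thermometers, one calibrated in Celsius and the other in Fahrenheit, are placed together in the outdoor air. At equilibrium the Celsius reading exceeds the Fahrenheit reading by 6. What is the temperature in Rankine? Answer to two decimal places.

Let x be the Celsius reading; then the Fahrenheit reading is 1.8·x + 32.
(1.8·x + 32) - x = -6  ⇒  (0.8)·x = -38  ⇒  x = -47.5000°C.
In Rankine: -47.5000 × 1.8 + 491.67 = 406.17°R.

406.17°R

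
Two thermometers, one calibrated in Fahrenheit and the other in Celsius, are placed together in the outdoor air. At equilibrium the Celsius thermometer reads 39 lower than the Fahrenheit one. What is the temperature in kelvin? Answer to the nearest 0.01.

Let x be the Fahrenheit reading; then the Celsius reading is 5/9·x - 17.7778.
(5/9·x - 17.7778) - x = -39  ⇒  (-4/9)·x = -21.2222  ⇒  x = 47.7500°F.
In Celsius: (47.75 - 32) × 5/9 = 8.7500°C.
In kelvin: 8.7500 + 273.15 = 281.90 K.

281.90 K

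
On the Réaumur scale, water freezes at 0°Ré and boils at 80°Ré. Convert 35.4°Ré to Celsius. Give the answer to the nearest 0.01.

Linear interpolation between the fixed points: C = (35.4 - 0) × 100 / (80 - 0) = 44.2500°C.

44.25°C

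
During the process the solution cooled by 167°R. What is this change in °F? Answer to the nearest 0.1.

167.0°F

Rankine and Fahrenheit degrees are the same size, so the interval is unchanged: 167.0.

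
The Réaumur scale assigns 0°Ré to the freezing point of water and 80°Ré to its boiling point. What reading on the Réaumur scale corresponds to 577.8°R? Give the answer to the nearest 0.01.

38.28°Ré

First in Celsius: (577.8 - 491.67) × 5/9 = 47.8500°C.
Linearly onto the Réaumur scale: 0 + (47.8500 / 100) × (80 - 0) = 38.28°Ré.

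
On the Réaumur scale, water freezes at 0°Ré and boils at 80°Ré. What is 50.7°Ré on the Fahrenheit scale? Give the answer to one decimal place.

Linear interpolation between the fixed points: C = (50.7 - 0) × 100 / (80 - 0) = 63.3750°C.
Then 63.3750 × 1.8 + 32 = 146.1°F.

146.1°F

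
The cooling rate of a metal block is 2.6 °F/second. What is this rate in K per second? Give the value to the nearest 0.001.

Since only a temperature interval is involved, the additive offset between the scales drops out.
A change of 1°F is a change of 5/9 K, so 2.6 × 5/9 = 1.444.

1.444 K/second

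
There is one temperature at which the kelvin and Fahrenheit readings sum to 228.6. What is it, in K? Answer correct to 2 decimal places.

245.81 K

Let K be the kelvin reading. The Fahrenheit reading is F = 1.8·K - 459.67.
Require K + F = 228.6: (2.8)·K - 459.67 = 228.6.
K = (228.6 + 459.67) / (2.8) = 245.81.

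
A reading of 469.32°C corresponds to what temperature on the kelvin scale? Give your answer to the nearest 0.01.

742.47 K

In kelvin: 469.3200 + 273.15 = 742.47 K.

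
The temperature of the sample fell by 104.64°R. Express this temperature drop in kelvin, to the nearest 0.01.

Only the scale ratio 5/9 matters for a change in temperature.
104.64 × 5/9 = 58.13.

58.13 K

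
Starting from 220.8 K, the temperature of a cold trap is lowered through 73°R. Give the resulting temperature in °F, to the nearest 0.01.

Initial temperature in Celsius: 220.8 - 273.15 = -52.3500°C.
The 73°R change is an interval, so only the factor 5/9 applies: -73 × 5/9 = -40.5556°C.
Final Celsius temperature: -52.3500 - 40.5556 = -92.9056°C.
In Fahrenheit: -92.9056 × 1.8 + 32 = -135.23°F.

-135.23°F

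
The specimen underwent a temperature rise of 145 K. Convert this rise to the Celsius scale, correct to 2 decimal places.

Kelvin and Celsius degrees are the same size, so the interval is unchanged: 145.00.

145.00°C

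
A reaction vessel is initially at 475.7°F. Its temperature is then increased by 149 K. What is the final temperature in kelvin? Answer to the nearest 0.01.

668.65 K

Initial temperature in Celsius: (475.7 - 32) × 5/9 = 246.5000°C.
The 149 K change is an interval; Kelvin and Celsius degrees are the same size, so ΔC = +149°C.
Final Celsius temperature: 246.5000 + 149.0000 = 395.5000°C.
In kelvin: 395.5000 + 273.15 = 668.65 K.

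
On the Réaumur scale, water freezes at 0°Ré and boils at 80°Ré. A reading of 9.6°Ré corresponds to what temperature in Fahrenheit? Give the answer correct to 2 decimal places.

Linear interpolation between the fixed points: C = (9.6 - 0) × 100 / (80 - 0) = 12.0000°C.
Then 12.0000 × 1.8 + 32 = 53.60°F.

53.60°F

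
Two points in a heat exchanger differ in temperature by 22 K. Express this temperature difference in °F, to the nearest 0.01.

For a temperature interval the offset drops out; only the factor 1.8 applies.
22 × 1.8 = 39.60.

39.60°F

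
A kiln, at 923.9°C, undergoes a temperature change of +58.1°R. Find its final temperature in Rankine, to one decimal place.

The 58.1°R change is an interval, so only the factor 5/9 applies: +58.1 × 5/9 = +32.2778°C.
Final Celsius temperature: 923.9000 + 32.2778 = 956.1778°C.
In Rankine: 956.1778 × 1.8 + 491.67 = 2212.8°R.

2212.8°R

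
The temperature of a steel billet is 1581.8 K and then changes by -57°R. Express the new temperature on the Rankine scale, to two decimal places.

2790.24°R

Initial temperature in Celsius: 1581.8 - 273.15 = 1308.6500°C.
The 57°R change is an interval, so only the factor 5/9 applies: -57 × 5/9 = -31.6667°C.
Final Celsius temperature: 1308.6500 - 31.6667 = 1276.9833°C.
In Rankine: 1276.9833 × 1.8 + 491.67 = 2790.24°R.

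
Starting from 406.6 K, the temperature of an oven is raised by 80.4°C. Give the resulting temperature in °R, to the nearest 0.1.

876.6°R

Initial temperature in Celsius: 406.6 - 273.15 = 133.4500°C.
Final Celsius temperature: 133.4500 + 80.4000 = 213.8500°C.
In Rankine: 213.8500 × 1.8 + 491.67 = 876.6°R.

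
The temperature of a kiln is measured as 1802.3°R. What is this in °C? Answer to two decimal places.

728.13°C

In Celsius: (1802.3 - 491.67) × 5/9 = 728.1278°C.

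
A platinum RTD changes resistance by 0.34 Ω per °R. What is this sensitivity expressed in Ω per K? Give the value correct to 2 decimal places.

0.61 Ω per K

The quantity depends on a temperature interval, so only the ratio of degree sizes applies; the offset between the scales is irrelevant.
A change of 1 K is a change of 1.8°R, so per K the value is 0.34 × 1.8 = 0.61.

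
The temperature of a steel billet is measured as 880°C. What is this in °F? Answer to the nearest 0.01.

1616.00°F

In Fahrenheit: 880.0000 × 1.8 + 32 = 1616.00°F.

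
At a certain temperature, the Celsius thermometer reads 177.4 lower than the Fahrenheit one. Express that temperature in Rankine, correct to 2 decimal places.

818.82°R

Let x be the Fahrenheit reading; then the Celsius reading is 5/9·x - 17.7778.
(5/9·x - 17.7778) - x = -177.4  ⇒  (-4/9)·x = -159.622  ⇒  x = 359.1500°F.
In Celsius: (359.15 - 32) × 5/9 = 181.7500°C.
In Rankine: 181.7500 × 1.8 + 491.67 = 818.82°R.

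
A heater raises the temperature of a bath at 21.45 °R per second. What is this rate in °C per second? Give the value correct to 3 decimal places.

11.917 °C/second

The quantity depends on a temperature interval, so only the ratio of degree sizes applies; the offset between the scales is irrelevant.
A change of 1°R is a change of 5/9°C, so 21.45 × 5/9 = 11.917.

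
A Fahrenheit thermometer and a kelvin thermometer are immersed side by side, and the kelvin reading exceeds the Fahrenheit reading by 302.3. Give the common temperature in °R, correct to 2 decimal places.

354.08°R

Let x be the Fahrenheit reading; then the kelvin reading is 5/9·x + 255.372.
(5/9·x + 255.372) - x = 302.3  ⇒  (-4/9)·x = 46.9278  ⇒  x = -105.5875°F.
In Celsius: (-105.5875 - 32) × 5/9 = -76.4375°C.
In Rankine: -76.4375 × 1.8 + 491.67 = 354.08°R.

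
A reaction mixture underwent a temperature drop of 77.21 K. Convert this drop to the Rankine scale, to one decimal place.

139.0°R

An interval of 1 K corresponds to 1.8°R.
77.21 × 1.8 = 139.0.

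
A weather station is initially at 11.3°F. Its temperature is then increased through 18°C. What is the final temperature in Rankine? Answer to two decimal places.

Initial temperature in Celsius: (11.3 - 32) × 5/9 = -11.5000°C.
Final Celsius temperature: -11.5000 + 18.0000 = 6.5000°C.
In Rankine: 6.5000 × 1.8 + 491.67 = 503.37°R.

503.37°R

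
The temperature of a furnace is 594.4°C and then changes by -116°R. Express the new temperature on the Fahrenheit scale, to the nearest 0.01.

The 116°R change is an interval, so only the factor 5/9 applies: -116 × 5/9 = -64.4444°C.
Final Celsius temperature: 594.4000 - 64.4444 = 529.9556°C.
In Fahrenheit: 529.9556 × 1.8 + 32 = 985.92°F.

985.92°F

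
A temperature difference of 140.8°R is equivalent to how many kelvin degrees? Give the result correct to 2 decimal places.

Only the scale ratio 5/9 matters for a change in temperature.
140.8 × 5/9 = 78.22.

78.22 K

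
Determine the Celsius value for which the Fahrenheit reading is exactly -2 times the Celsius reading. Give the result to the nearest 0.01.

-8.42°C

Let C be the Celsius reading. The Fahrenheit reading is F = 1.8·C + 32.
Require F = -2·C: 1.8·C + 32 = -2·C.
(3.8)·C = -32  ⇒  C = -8.42.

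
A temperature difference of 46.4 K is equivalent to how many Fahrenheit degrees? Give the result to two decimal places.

An interval of 1 K corresponds to 1.8°F.
46.4 × 1.8 = 83.52.

83.52°F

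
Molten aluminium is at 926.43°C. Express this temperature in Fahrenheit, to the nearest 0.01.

1699.57°F

In Fahrenheit: 926.4300 × 1.8 + 32 = 1699.57°F.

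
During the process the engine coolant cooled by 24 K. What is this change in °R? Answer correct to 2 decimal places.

43.20°R

Only the scale ratio 1.8 matters for a change in temperature.
24 × 1.8 = 43.20.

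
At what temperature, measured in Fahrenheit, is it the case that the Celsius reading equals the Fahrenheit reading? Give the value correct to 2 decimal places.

-40.00°F

Let F be the Fahrenheit reading. The Celsius reading is C = 5/9·F - 17.7778.
Set C = F: 5/9·F - 17.7778 = F.
(-4/9)·F = 17.7778  ⇒  F = -40.00.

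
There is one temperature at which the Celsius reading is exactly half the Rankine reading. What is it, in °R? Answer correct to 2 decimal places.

Let R be the Rankine reading. The Celsius reading is C = 5/9·R - 273.15.
Require C = 0.5·R: 5/9·R - 273.15 = 0.5·R.
(1/18)·R = 273.15  ⇒  R = 4916.70.

4916.70°R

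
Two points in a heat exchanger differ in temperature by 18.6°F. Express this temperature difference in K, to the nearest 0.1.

10.3 K

Only the scale ratio 5/9 matters for a change in temperature.
18.6 × 5/9 = 10.3.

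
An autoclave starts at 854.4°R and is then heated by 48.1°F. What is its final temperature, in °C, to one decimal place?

228.2°C

Initial temperature in Celsius: (854.4 - 491.67) × 5/9 = 201.5167°C.
The 48.1°F change is an interval, so only the factor 5/9 applies: +48.1 × 5/9 = +26.7222°C.
Final Celsius temperature: 201.5167 + 26.7222 = 228.2389°C.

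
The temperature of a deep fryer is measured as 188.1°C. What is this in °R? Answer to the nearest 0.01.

830.25°R

In Rankine: 188.1000 × 1.8 + 491.67 = 830.25°R.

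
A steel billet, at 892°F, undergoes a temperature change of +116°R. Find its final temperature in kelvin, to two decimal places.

Initial temperature in Celsius: (892 - 32) × 5/9 = 477.7778°C.
The 116°R change is an interval, so only the factor 5/9 applies: +116 × 5/9 = +64.4444°C.
Final Celsius temperature: 477.7778 + 64.4444 = 542.2222°C.
In kelvin: 542.2222 + 273.15 = 815.37 K.

815.37 K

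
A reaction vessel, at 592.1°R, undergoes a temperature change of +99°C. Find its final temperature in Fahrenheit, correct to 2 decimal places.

Initial temperature in Celsius: (592.1 - 491.67) × 5/9 = 55.7944°C.
Final Celsius temperature: 55.7944 + 99.0000 = 154.7944°C.
In Fahrenheit: 154.7944 × 1.8 + 32 = 310.63°F.

310.63°F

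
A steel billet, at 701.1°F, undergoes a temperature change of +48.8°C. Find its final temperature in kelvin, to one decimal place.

693.7 K

Initial temperature in Celsius: (701.1 - 32) × 5/9 = 371.7222°C.
Final Celsius temperature: 371.7222 + 48.8000 = 420.5222°C.
In kelvin: 420.5222 + 273.15 = 693.7 K.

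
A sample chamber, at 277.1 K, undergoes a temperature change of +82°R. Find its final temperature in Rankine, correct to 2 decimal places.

Initial temperature in Celsius: 277.1 - 273.15 = 3.9500°C.
The 82°R change is an interval, so only the factor 5/9 applies: +82 × 5/9 = +45.5556°C.
Final Celsius temperature: 3.9500 + 45.5556 = 49.5056°C.
In Rankine: 49.5056 × 1.8 + 491.67 = 580.78°R.

580.78°R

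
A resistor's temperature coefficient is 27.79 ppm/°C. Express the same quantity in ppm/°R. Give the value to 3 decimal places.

15.439 ppm/°R

Since only a temperature interval is involved, the additive offset between the scales drops out.
A change of 1°R is a change of 5/9°C, so per °R the value is 27.79 × 5/9 = 15.439.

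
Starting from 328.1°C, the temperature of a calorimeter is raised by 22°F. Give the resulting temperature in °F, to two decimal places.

644.58°F

The 22°F change is an interval, so only the factor 5/9 applies: +22 × 5/9 = +12.2222°C.
Final Celsius temperature: 328.1000 + 12.2222 = 340.3222°C.
In Fahrenheit: 340.3222 × 1.8 + 32 = 644.58°F.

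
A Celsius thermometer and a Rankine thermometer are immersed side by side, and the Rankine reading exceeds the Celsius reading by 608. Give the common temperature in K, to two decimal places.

418.56 K

Let x be the Celsius reading; then the Rankine reading is 1.8·x + 491.67.
(1.8·x + 491.67) - x = 608  ⇒  (0.8)·x = 116.33  ⇒  x = 145.4125°C.
In kelvin: 145.4125 + 273.15 = 418.56 K.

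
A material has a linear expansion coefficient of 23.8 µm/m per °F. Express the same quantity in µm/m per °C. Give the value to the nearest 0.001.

Since only a temperature interval is involved, the additive offset between the scales drops out.
A change of 1°C is a change of 1.8°F, so per °C the value is 23.8 × 1.8 = 42.840.

42.840 µm/m per °C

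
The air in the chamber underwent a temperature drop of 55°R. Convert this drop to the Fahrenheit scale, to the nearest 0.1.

55.0°F

Rankine and Fahrenheit degrees are the same size, so the interval is unchanged: 55.0.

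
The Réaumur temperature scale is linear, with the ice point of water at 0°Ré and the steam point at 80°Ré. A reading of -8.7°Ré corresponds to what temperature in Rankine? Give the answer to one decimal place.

472.1°R

Linear interpolation between the fixed points: C = (-8.7 - 0) × 100 / (80 - 0) = -10.8750°C.
Then -10.8750 × 1.8 + 491.67 = 472.1°R.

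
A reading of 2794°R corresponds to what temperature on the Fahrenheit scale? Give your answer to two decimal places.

In Celsius: (2794 - 491.67) × 5/9 = 1279.0722°C.
In Fahrenheit: 1279.0722 × 1.8 + 32 = 2334.33°F.

2334.33°F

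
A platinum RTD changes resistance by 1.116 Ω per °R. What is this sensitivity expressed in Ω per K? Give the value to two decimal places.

2.01 Ω per K

Since only a temperature interval is involved, the additive offset between the scales drops out.
A change of 1 K is a change of 1.8°R, so per K the value is 1.116 × 1.8 = 2.01.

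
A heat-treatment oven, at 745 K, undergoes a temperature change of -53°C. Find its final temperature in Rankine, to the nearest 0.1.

1245.6°R

Initial temperature in Celsius: 745 - 273.15 = 471.8500°C.
Final Celsius temperature: 471.8500 - 53.0000 = 418.8500°C.
In Rankine: 418.8500 × 1.8 + 491.67 = 1245.6°R.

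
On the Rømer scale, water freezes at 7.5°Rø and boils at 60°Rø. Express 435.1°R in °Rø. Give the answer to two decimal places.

First in Celsius: (435.1 - 491.67) × 5/9 = -31.4278°C.
Linearly onto the Rømer scale: 7.5 + (-31.4278 / 100) × (60 - 7.5) = -9.00°Rø.

-9.00°Rø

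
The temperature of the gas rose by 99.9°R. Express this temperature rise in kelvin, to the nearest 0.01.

55.50 K

An interval of 1°R corresponds to 5/9 K.
99.9 × 5/9 = 55.50.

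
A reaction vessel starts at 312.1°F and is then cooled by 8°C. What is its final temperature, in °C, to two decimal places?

147.61°C

Initial temperature in Celsius: (312.1 - 32) × 5/9 = 155.6111°C.
Final Celsius temperature: 155.6111 - 8.0000 = 147.6111°C.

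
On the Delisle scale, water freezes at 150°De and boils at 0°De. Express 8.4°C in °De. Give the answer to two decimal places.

137.40°De

Linearly onto the Delisle scale: 150 + (8.4000 / 100) × (0 - 150) = 137.40°De.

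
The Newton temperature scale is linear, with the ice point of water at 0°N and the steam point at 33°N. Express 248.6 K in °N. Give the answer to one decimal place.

First in Celsius: 248.6 - 273.15 = -24.5500°C.
Linearly onto the Newton scale: 0 + (-24.5500 / 100) × (33 - 0) = -8.1°N.

-8.1°N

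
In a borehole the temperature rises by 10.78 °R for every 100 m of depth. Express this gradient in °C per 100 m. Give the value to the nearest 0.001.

The quantity depends on a temperature interval, so only the ratio of degree sizes applies; the offset between the scales is irrelevant.
A change of 1°R is a change of 5/9°C, so 10.78 × 5/9 = 5.989.

5.989 °C/100 m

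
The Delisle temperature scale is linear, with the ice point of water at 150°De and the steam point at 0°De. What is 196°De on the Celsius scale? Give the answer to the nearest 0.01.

-30.67°C

Linear interpolation between the fixed points: C = (196 - 150) × 100 / (0 - 150) = -30.6667°C.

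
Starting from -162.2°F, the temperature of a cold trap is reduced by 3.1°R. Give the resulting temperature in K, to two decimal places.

Initial temperature in Celsius: (-162.2 - 32) × 5/9 = -107.8889°C.
The 3.1°R change is an interval, so only the factor 5/9 applies: -3.1 × 5/9 = -1.7222°C.
Final Celsius temperature: -107.8889 - 1.7222 = -109.6111°C.
In kelvin: -109.6111 + 273.15 = 163.54 K.

163.54 K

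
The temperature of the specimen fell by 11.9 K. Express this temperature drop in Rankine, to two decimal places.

21.42°R

Only the scale ratio 1.8 matters for a change in temperature.
11.9 × 1.8 = 21.42.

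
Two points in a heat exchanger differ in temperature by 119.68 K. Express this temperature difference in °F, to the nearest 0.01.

An interval of 1 K corresponds to 1.8°F.
119.68 × 1.8 = 215.42.

215.42°F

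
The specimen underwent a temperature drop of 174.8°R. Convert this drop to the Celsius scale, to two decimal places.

97.11°C

Only the scale ratio 5/9 matters for a change in temperature.
174.8 × 5/9 = 97.11.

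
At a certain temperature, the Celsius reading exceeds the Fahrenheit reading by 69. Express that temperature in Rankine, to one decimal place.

Let x be the Celsius reading; then the Fahrenheit reading is 1.8·x + 32.
(1.8·x + 32) - x = -69  ⇒  (0.8)·x = -101  ⇒  x = -126.2500°C.
In Rankine: -126.2500 × 1.8 + 491.67 = 264.4°R.

264.4°R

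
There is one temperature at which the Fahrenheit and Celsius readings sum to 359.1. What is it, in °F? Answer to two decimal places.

Let F be the Fahrenheit reading. The Celsius reading is C = 5/9·F - 17.7778.
Require F + C = 359.1: (14/9)·F - 17.7778 = 359.1.
F = (359.1 + 17.7778) / (14/9) = 242.28.

242.28°F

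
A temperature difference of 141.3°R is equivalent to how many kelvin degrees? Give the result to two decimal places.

For a temperature interval the offset drops out; only the factor 5/9 applies.
141.3 × 5/9 = 78.50.

78.50 K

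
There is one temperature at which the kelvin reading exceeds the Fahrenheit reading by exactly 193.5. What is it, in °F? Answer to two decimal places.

139.21°F

Let F be the Fahrenheit reading. The kelvin reading is K = 5/9·F + 255.372.
Require K - F = 193.5: (-4/9)·F + 255.372 = 193.5.
F = (193.5 - 255.372) / (-4/9) = 139.21.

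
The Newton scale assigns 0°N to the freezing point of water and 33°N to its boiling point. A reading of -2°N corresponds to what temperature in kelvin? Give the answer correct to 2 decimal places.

Linear interpolation between the fixed points: C = (-2 - 0) × 100 / (33 - 0) = -6.0606°C.
Then -6.0606 + 273.15 = 267.09 K.

267.09 K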